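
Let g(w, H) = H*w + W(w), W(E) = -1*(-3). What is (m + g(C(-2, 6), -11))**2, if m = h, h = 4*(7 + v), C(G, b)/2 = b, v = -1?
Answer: 11025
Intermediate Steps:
C(G, b) = 2*b
W(E) = 3
h = 24 (h = 4*(7 - 1) = 4*6 = 24)
m = 24
g(w, H) = 3 + H*w (g(w, H) = H*w + 3 = 3 + H*w)
(m + g(C(-2, 6), -11))**2 = (24 + (3 - 22*6))**2 = (24 + (3 - 11*12))**2 = (24 + (3 - 132))**2 = (24 - 129)**2 = (-105)**2 = 11025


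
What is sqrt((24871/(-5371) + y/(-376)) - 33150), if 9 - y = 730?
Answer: I*sqrt(33802208636327970)/1009748 ≈ 182.08*I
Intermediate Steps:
y = -721 (y = 9 - 1*730 = 9 - 730 = -721)
sqrt((24871/(-5371) + y/(-376)) - 33150) = sqrt((24871/(-5371) - 721/(-376)) - 33150) = sqrt((24871*(-1/5371) - 721*(-1/376)) - 33150) = sqrt((-24871/5371 + 721/376) - 33150) = sqrt(-5479005/2019496 - 33150) = sqrt(-66951771405/2019496) = I*sqrt(33802208636327970)/1009748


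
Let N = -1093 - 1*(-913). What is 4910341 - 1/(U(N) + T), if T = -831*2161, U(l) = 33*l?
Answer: 8847113600272/1801731 ≈ 4.9103e+6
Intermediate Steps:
N = -180 (N = -1093 + 913 = -180)
T = -1795791
4910341 - 1/(U(N) + T) = 4910341 - 1/(33*(-180) - 1795791) = 4910341 - 1/(-5940 - 1795791) = 4910341 - 1/(-1801731) = 4910341 - 1*(-1/1801731) = 4910341 + 1/1801731 = 8847113600272/1801731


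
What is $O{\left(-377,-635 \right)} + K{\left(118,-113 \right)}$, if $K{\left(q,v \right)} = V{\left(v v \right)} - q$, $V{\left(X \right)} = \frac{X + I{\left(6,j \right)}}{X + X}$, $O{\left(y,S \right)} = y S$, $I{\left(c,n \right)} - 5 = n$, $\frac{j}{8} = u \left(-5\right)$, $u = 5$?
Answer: $\frac{3055334300}{12769} \approx 2.3928 \cdot 10^{5}$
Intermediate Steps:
$j = -200$ ($j = 8 \cdot 5 \left(-5\right) = 8 \left(-25\right) = -200$)
$I{\left(c,n \right)} = 5 + n$
$O{\left(y,S \right)} = S y$
$V{\left(X \right)} = \frac{-195 + X}{2 X}$ ($V{\left(X \right)} = \frac{X + \left(5 - 200\right)}{X + X} = \frac{X - 195}{2 X} = \left(-195 + X\right) \frac{1}{2 X} = \frac{-195 + X}{2 X}$)
$K{\left(q,v \right)} = - q + \frac{-195 + v^{2}}{2 v^{2}}$ ($K{\left(q,v \right)} = \frac{-195 + v v}{2 v v} - q = \frac{-195 + v^{2}}{2 v^{2}} - q = - q + \frac{-195 + v^{2}}{2 v^{2}}$)
$O{\left(-377,-635 \right)} + K{\left(118,-113 \right)} = \left(-635\right) \left(-377\right) - \left(\frac{235}{2} + \frac{195}{25538}\right) = 239395 - \frac{1500455}{12769} = \frac{3055334300}{12769}$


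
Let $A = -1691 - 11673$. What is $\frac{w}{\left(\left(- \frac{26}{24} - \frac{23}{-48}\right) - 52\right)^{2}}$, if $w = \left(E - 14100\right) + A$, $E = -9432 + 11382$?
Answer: $- \frac{58784256}{6375625} \approx -9.2202$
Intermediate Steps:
$E = 1950$
$A = -13364$
$w = -25514$ ($w = \left(1950 - 14100\right) - 13364 = -12150 - 13364 = -25514$)
$\frac{w}{\left(\left(- \frac{26}{24} - \frac{23}{-48}\right) - 52\right)^{2}} = - \frac{25514}{\left(\left(- \frac{26}{24} - \frac{23}{-48}\right) - 52\right)^{2}} = - \frac{25514}{\left(\left(\left(-26\right) \frac{1}{24} - - \frac{23}{48}\right) - 52\right)^{2}} = - \frac{25514}{\left(\left(- \frac{13}{12} + \frac{23}{48}\right) - 52\right)^{2}} = - \frac{25514}{\left(- \frac{29}{48} - 52\right)^{2}} = - \frac{25514}{\left(- \frac{2525}{48}\right)^{2}} = - \frac{25514}{\frac{6375625}{2304}} = \left(-25514\right) \frac{2304}{6375625} = - \frac{58784256}{6375625}$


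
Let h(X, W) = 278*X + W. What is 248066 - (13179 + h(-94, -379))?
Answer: 261398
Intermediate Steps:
h(X, W) = W + 278*X
248066 - (13179 + h(-94, -379)) = 248066 - (13179 + (-379 + 278*(-94))) = 248066 - (13179 + (-379 - 26132)) = 248066 - (13179 - 26511) = 248066 - 1*(-13332) = 248066 + 13332 = 261398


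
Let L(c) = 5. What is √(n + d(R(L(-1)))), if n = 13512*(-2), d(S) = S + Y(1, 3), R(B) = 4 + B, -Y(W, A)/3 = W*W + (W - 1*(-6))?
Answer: I*√27039 ≈ 164.44*I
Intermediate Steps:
Y(W, A) = -18 - 3*W - 3*W² (Y(W, A) = -3*(W*W + (W - 1*(-6))) = -3*(W² + (W + 6)) = -3*(W² + (6 + W)) = -3*(6 + W + W²) = -18 - 3*W - 3*W²)
d(S) = -24 + S (d(S) = S + (-18 - 3*1 - 3*1²) = S + (-18 - 3 - 3*1) = S + (-18 - 3 - 3) = S - 24 = -24 + S)
n = -27024
√(n + d(R(L(-1)))) = √(-27024 + (-24 + (4 + 5))) = √(-27024 + (-24 + 9)) = √(-27024 - 15) = √(-27039) = I*√27039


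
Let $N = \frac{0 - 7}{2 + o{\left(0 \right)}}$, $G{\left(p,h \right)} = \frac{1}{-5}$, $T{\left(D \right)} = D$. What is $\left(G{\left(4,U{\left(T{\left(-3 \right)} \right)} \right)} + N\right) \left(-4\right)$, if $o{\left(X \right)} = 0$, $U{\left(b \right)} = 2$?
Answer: $\frac{74}{5} \approx 14.8$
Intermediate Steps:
$G{\left(p,h \right)} = - \frac{1}{5}$
$N = - \frac{7}{2}$ ($N = \frac{0 - 7}{2 + 0} = - \frac{7}{2} \approx -3.5$)
$\left(G{\left(4,U{\left(T{\left(-3 \right)} \right)} \right)} + N\right) \left(-4\right) = \left(- \frac{1}{5} - \frac{7}{2}\right) \left(-4\right) = \left(- \frac{37}{10}\right) \left(-4\right) = \frac{74}{5}$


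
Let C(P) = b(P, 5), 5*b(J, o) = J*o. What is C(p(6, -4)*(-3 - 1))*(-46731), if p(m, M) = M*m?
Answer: -4486176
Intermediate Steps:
b(J, o) = J*o/5 (b(J, o) = (J*o)/5 = J*o/5)
C(P) = P (C(P) = (1/5)*P*5 = P)
C(p(6, -4)*(-3 - 1))*(-46731) = ((-4*6)*(-3 - 1))*(-46731) = -24*(-4)*(-46731) = 96*(-46731) = -4486176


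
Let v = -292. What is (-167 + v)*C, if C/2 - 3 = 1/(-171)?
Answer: -52224/19 ≈ -2748.6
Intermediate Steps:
C = 1024/171 (C = 6 + 2/(-171) = 6 + 2*(-1/171) = 6 - 2/171 = 1024/171 ≈ 5.9883)
(-167 + v)*C = (-167 - 292)*(1024/171) = -459*1024/171 = -52224/19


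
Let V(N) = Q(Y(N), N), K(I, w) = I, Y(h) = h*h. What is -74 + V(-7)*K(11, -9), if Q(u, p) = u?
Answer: 465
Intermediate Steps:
Y(h) = h**2
V(N) = N**2
-74 + V(-7)*K(11, -9) = -74 + (-7)**2*11 = -74 + 49*11 = -74 + 539 = 465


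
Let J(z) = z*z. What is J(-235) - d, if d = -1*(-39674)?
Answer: 15551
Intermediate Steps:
J(z) = z²
d = 39674
J(-235) - d = (-235)² - 1*39674 = 55225 - 39674 = 15551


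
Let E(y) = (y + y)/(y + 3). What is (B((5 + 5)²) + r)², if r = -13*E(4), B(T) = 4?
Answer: 5776/49 ≈ 117.88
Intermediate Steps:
E(y) = 2*y/(3 + y) (E(y) = (2*y)/(3 + y) = 2*y/(3 + y))
r = -104/7 (r = -26*4/(3 + 4) = -26*4/7 = -13*8/7 = -104/7 ≈ -14.857)
(B((5 + 5)²) + r)² = (4 - 104/7)² = (-76/7)² = 5776/49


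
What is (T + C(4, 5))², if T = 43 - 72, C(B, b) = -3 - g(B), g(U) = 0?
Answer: 1024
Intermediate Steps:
C(B, b) = -3 (C(B, b) = -3 - 1*0 = -3 + 0 = -3)
T = -29
(T + C(4, 5))² = (-29 - 3)² = (-32)² = 1024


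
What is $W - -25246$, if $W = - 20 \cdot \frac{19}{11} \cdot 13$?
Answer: $\frac{272766}{11} \approx 24797.0$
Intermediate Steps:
$W = - \frac{4940}{11}$ ($W = - 20 \cdot 19 \cdot \frac{1}{11} \cdot 13 = \left(-20\right) \frac{19}{11} \cdot 13 = \left(- \frac{380}{11}\right) 13 = - \frac{4940}{11} \approx -449.09$)
$W - -25246 = - \frac{4940}{11} - -25246 = - \frac{4940}{11} + 25246 = \frac{272766}{11}$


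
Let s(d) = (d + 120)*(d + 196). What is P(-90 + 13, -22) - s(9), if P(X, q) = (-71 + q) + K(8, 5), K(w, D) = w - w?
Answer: -26538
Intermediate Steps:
s(d) = (120 + d)*(196 + d)
K(w, D) = 0
P(X, q) = -71 + q (P(X, q) = (-71 + q) + 0 = -71 + q)
P(-90 + 13, -22) - s(9) = (-71 - 22) - (23520 + 9**2 + 316*9) = -93 - (23520 + 81 + 2844) = -93 - 1*26445 = -93 - 26445 = -26538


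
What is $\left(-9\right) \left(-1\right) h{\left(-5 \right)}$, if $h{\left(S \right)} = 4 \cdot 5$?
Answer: $180$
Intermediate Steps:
$h{\left(S \right)} = 20$
$\left(-9\right) \left(-1\right) h{\left(-5 \right)} = \left(-9\right) \left(-1\right) 20 = 9 \cdot 20 = 180$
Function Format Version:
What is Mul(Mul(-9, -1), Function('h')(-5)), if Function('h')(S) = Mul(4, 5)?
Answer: 180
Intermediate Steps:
Function('h')(S) = 20
Mul(Mul(-9, -1), Function('h')(-5)) = Mul(Mul(-9, -1), 20) = Mul(9, 20) = 180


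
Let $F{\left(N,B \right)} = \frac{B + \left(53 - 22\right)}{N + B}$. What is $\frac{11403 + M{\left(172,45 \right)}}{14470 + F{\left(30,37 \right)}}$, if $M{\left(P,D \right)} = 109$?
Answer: $\frac{385652}{484779} \approx 0.79552$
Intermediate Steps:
$F{\left(N,B \right)} = \frac{31 + B}{B + N}$ ($F{\left(N,B \right)} = \frac{B + \left(53 - 22\right)}{B + N} = \frac{B + 31}{B + N} = \frac{31 + B}{B + N}$)
$\frac{11403 + M{\left(172,45 \right)}}{14470 + F{\left(30,37 \right)}} = \frac{11403 + 109}{14470 + \frac{31 + 37}{37 + 30}} = \frac{11512}{14470 + \frac{1}{67} \cdot 68} = \frac{11512}{14470 + \frac{68}{67}} = \frac{11512}{\frac{969558}{67}} = 11512 \cdot \frac{67}{969558} = \frac{385652}{484779}$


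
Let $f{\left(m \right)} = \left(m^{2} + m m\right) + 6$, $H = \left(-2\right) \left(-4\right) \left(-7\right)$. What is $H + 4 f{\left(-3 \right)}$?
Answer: $40$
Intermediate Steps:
$H = -56$ ($H = 8 \left(-7\right) = -56$)
$f{\left(m \right)} = 6 + 2 m^{2}$ ($f{\left(m \right)} = \left(m^{2} + m^{2}\right) + 6 = 2 m^{2} + 6 = 6 + 2 m^{2}$)
$H + 4 f{\left(-3 \right)} = -56 + 4 \left(6 + 2 \left(-3\right)^{2}\right) = -56 + 4 \left(6 + 2 \cdot 9\right) = -56 + 4 \left(6 + 18\right) = -56 + 4 \cdot 24 = -56 + 96 = 40$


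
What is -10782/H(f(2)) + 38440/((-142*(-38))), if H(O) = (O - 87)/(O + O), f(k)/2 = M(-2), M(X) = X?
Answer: -115484834/122759 ≈ -940.74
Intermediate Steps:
f(k) = -4 (f(k) = 2*(-2) = -4)
H(O) = (-87 + O)/(2*O) (H(O) = (-87 + O)/((2*O)) = (-87 + O)*(1/(2*O)) = (-87 + O)/(2*O))
-10782/H(f(2)) + 38440/((-142*(-38))) = -10782*(-8/(-87 - 4)) + 38440/((-142*(-38))) = -10782/((½)*(-¼)*(-91)) + 38440/5396 = -10782/91/8 + 38440*(1/5396) = -10782*8/91 + 9610/1349 = -86256/91 + 9610/1349 = -115484834/122759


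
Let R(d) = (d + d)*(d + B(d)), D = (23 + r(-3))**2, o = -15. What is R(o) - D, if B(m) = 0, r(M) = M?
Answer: 50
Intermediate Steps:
D = 400 (D = (23 - 3)**2 = 20**2 = 400)
R(d) = 2*d**2 (R(d) = (d + d)*(d + 0) = (2*d)*d = 2*d**2)
R(o) - D = 2*(-15)**2 - 1*400 = 2*225 - 400 = 450 - 400 = 50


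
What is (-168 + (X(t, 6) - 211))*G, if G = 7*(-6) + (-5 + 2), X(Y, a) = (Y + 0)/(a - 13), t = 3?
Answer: 119520/7 ≈ 17074.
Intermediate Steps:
X(Y, a) = Y/(-13 + a)
G = -45 (G = -42 - 3 = -45)
(-168 + (X(t, 6) - 211))*G = (-168 + (3/(-13 + 6) - 211))*(-45) = (-168 + (3/(-7) - 211))*(-45) = (-168 + (3*(-⅐) - 211))*(-45) = (-168 + (-3/7 - 211))*(-45) = (-168 - 1480/7)*(-45) = -2656/7*(-45) = 119520/7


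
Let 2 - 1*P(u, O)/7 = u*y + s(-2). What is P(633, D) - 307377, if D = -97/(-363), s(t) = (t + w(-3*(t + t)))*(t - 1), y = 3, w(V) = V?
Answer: -320446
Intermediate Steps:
s(t) = -5*t*(-1 + t) (s(t) = (t - 3*(t + t))*(t - 1) = (t - 6*t)*(-1 + t) = (-5*t)*(-1 + t) = -5*t*(-1 + t))
D = 97/363 (D = -97*(-1/363) = 97/363 ≈ 0.26722)
P(u, O) = 224 - 21*u (P(u, O) = 14 - 7*(u*3 + 5*(-2)*(1 - 1*(-2))) = 14 - 7*(3*u + 5*(-2)*(1 + 2)) = 14 - 7*(3*u + 5*(-2)*3) = 14 - 7*(3*u - 30) = 14 - 7*(-30 + 3*u) = 14 + (210 - 21*u) = 224 - 21*u)
P(633, D) - 307377 = (224 - 21*633) - 307377 = (224 - 13293) - 307377 = -13069 - 307377 = -320446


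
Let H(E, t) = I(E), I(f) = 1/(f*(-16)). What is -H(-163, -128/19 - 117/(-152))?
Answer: -1/2608 ≈ -0.00038344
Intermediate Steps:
I(f) = -1/(16*f) (I(f) = -1/16/f = -1/(16*f))
H(E, t) = -1/(16*E)
-H(-163, -128/19 - 117/(-152)) = -(-1)/(16*(-163)) = -(-1)*(-1)/(16*163) = -1*1/2608 = -1/2608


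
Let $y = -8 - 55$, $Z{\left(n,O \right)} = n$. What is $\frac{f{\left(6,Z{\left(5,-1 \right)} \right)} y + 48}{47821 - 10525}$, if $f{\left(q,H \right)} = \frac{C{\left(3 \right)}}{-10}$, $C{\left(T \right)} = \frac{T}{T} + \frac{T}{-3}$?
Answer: $\frac{1}{777} \approx 0.001287$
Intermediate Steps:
$C{\left(T \right)} = 1 - \frac{T}{3}$ ($C{\left(T \right)} = 1 + T \left(- \frac{1}{3}\right) = 1 - \frac{T}{3}$)
$f{\left(q,H \right)} = 0$ ($f{\left(q,H \right)} = \frac{1 - 1}{-10} = \left(1 - 1\right) \left(- \frac{1}{10}\right) = 0 \left(- \frac{1}{10}\right) = 0$)
$y = -63$
$\frac{f{\left(6,Z{\left(5,-1 \right)} \right)} y + 48}{47821 - 10525} = \frac{0 \left(-63\right) + 48}{47821 - 10525} = \frac{0 + 48}{47821 - 10525} = \frac{48}{37296} = 48 \cdot \frac{1}{37296} = \frac{1}{777}$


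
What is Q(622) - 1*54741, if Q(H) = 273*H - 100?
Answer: 114965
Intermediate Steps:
Q(H) = -100 + 273*H
Q(622) - 1*54741 = (-100 + 273*622) - 1*54741 = (-100 + 169806) - 54741 = 169706 - 54741 = 114965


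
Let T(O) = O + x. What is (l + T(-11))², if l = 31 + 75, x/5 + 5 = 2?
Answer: 6400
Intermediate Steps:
x = -15 (x = -25 + 5*2 = -25 + 10 = -15)
T(O) = -15 + O (T(O) = O - 15 = -15 + O)
l = 106
(l + T(-11))² = (106 + (-15 - 11))² = (106 - 26)² = 80² = 6400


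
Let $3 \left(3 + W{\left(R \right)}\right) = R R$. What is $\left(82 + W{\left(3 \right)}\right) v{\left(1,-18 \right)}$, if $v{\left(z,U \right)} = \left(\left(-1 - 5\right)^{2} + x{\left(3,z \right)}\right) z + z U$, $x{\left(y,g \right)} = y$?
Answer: $1722$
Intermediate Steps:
$W{\left(R \right)} = -3 + \frac{R^{2}}{3}$ ($W{\left(R \right)} = -3 + \frac{R R}{3} = -3 + \frac{R^{2}}{3}$)
$v{\left(z,U \right)} = 39 z + U z$ ($v{\left(z,U \right)} = \left(\left(-1 - 5\right)^{2} + 3\right) z + z U = \left(\left(-6\right)^{2} + 3\right) z + U z = \left(36 + 3\right) z + U z = 39 z + U z$)
$\left(82 + W{\left(3 \right)}\right) v{\left(1,-18 \right)} = \left(82 - \left(3 - \frac{3^{2}}{3}\right)\right) 1 \left(39 - 18\right) = \left(82 + \left(-3 + \frac{1}{3} \cdot 9\right)\right) 1 \cdot 21 = \left(82 + \left(-3 + 3\right)\right) 21 = \left(82 + 0\right) 21 = 82 \cdot 21 = 1722$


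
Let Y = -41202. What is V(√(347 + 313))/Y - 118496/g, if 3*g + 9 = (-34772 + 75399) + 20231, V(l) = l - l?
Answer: -118496/20283 ≈ -5.8421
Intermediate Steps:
V(l) = 0
g = 20283 (g = -3 + ((-34772 + 75399) + 20231)/3 = -3 + (40627 + 20231)/3 = -3 + (⅓)*60858 = -3 + 20286 = 20283)
V(√(347 + 313))/Y - 118496/g = 0/(-41202) - 118496/20283 = 0*(-1/41202) - 118496*1/20283 = 0 - 118496/20283 = -118496/20283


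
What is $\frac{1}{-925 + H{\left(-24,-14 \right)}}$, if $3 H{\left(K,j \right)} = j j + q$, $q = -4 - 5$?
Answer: $- \frac{3}{2588} \approx -0.0011592$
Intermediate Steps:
$q = -9$
$H{\left(K,j \right)} = -3 + \frac{j^{2}}{3}$ ($H{\left(K,j \right)} = \frac{j j - 9}{3} = \frac{j^{2} - 9}{3} = \frac{-9 + j^{2}}{3} = -3 + \frac{j^{2}}{3}$)
$\frac{1}{-925 + H{\left(-24,-14 \right)}} = \frac{1}{-925 - \left(3 - \frac{\left(-14\right)^{2}}{3}\right)} = \frac{1}{-925 + \left(-3 + \frac{1}{3} \cdot 196\right)} = \frac{1}{-925 + \left(-3 + \frac{196}{3}\right)} = \frac{1}{-925 + \frac{187}{3}} = \frac{1}{- \frac{2588}{3}} = - \frac{3}{2588}$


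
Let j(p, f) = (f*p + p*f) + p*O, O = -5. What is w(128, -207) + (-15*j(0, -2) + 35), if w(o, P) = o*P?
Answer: -26461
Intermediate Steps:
w(o, P) = P*o
j(p, f) = -5*p + 2*f*p (j(p, f) = (f*p + p*f) + p*(-5) = (f*p + f*p) - 5*p = 2*f*p - 5*p = -5*p + 2*f*p)
w(128, -207) + (-15*j(0, -2) + 35) = -207*128 + (-0*(-5 + 2*(-2)) + 35) = -26496 + (-0*(-5 - 4) + 35) = -26496 + (-0*(-9) + 35) = -26496 + (-15*0 + 35) = -26496 + (0 + 35) = -26496 + 35 = -26461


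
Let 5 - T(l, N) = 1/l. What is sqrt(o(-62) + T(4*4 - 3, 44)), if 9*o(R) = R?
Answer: I*sqrt(2990)/39 ≈ 1.4021*I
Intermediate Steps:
o(R) = R/9
T(l, N) = 5 - 1/l
sqrt(o(-62) + T(4*4 - 3, 44)) = sqrt((1/9)*(-62) + (5 - 1/(4*4 - 3))) = sqrt(-62/9 + (5 - 1/(16 - 3))) = sqrt(-62/9 + (5 - 1/13)) = sqrt(-62/9 + 64/13) = sqrt(-230/117) = I*sqrt(2990)/39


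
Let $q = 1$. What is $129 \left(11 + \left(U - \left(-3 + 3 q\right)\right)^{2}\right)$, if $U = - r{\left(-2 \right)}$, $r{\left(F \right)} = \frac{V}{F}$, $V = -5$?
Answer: $\frac{8901}{4} \approx 2225.3$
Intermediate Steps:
$r{\left(F \right)} = - \frac{5}{F}$
$U = - \frac{5}{2}$ ($U = - \frac{-5}{-2} = - \frac{\left(-5\right) \left(-1\right)}{2} = \left(-1\right) \frac{5}{2} = - \frac{5}{2} \approx -2.5$)
$129 \left(11 + \left(U - \left(-3 + 3 q\right)\right)^{2}\right) = 129 \left(11 + \left(- \frac{5}{2} + \left(3 - 3\right)\right)^{2}\right) = 129 \left(11 + \left(- \frac{5}{2} + 0\right)^{2}\right) = 129 \left(11 + \left(- \frac{5}{2}\right)^{2}\right) = 129 \left(11 + \frac{25}{4}\right) = 129 \cdot \frac{69}{4} = \frac{8901}{4}$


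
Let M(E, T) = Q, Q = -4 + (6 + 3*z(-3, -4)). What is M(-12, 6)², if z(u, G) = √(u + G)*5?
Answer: -1571 + 60*I*√7 ≈ -1571.0 + 158.75*I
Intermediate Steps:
z(u, G) = 5*√(G + u) (z(u, G) = √(G + u)*5 = 5*√(G + u))
Q = 2 + 15*I*√7 (Q = -4 + (6 + 3*(5*√(-4 - 3))) = -4 + (6 + 3*(5*√(-7))) = -4 + (6 + 3*(5*(I*√7))) = -4 + (6 + 3*(5*I*√7)) = -4 + (6 + 15*I*√7) = 2 + 15*I*√7 ≈ 2.0 + 39.686*I)
M(E, T) = 2 + 15*I*√7
M(-12, 6)² = (2 + 15*I*√7)²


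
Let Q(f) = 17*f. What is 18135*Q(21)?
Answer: 6474195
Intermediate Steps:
18135*Q(21) = 18135*(17*21) = 18135*357 = 6474195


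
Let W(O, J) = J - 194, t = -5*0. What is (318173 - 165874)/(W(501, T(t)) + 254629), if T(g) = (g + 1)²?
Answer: 21757/36348 ≈ 0.59857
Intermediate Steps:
t = 0
T(g) = (1 + g)²
W(O, J) = -194 + J
(318173 - 165874)/(W(501, T(t)) + 254629) = (318173 - 165874)/((-194 + (1 + 0)²) + 254629) = 152299/((-194 + 1²) + 254629) = 152299/((-194 + 1) + 254629) = 152299/(-193 + 254629) = 152299/254436 = 152299*(1/254436) = 21757/36348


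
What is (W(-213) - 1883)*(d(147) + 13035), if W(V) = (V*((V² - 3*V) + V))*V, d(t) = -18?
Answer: 27045049551024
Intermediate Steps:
W(V) = V²*(V² - 2*V) (W(V) = (V*(V² - 2*V))*V = V²*(V² - 2*V))
(W(-213) - 1883)*(d(147) + 13035) = ((-213)³*(-2 - 213) - 1883)*(-18 + 13035) = (-9663597*(-215) - 1883)*13017 = (2077673355 - 1883)*13017 = 2077671472*13017 = 27045049551024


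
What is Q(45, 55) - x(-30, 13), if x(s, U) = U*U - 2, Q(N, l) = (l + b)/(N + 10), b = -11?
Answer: -831/5 ≈ -166.20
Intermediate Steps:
Q(N, l) = (-11 + l)/(10 + N) (Q(N, l) = (l - 11)/(N + 10) = (-11 + l)/(10 + N))
x(s, U) = -2 + U² (x(s, U) = U² - 2 = -2 + U²)
Q(45, 55) - x(-30, 13) = (-11 + 55)/(10 + 45) - (-2 + 13²) = 44/55 - (-2 + 169) = (1/55)*44 - 1*167 = ⅘ - 167 = -831/5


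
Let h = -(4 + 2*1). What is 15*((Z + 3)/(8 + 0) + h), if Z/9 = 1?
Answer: -135/2 ≈ -67.500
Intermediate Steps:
Z = 9 (Z = 9*1 = 9)
h = -6 (h = -(4 + 2) = -1*6 = -6)
15*((Z + 3)/(8 + 0) + h) = 15*((9 + 3)/(8 + 0) - 6) = 15*(12/8 - 6) = 15*(12*(1/8) - 6) = 15*(3/2 - 6) = 15*(-9/2) = -135/2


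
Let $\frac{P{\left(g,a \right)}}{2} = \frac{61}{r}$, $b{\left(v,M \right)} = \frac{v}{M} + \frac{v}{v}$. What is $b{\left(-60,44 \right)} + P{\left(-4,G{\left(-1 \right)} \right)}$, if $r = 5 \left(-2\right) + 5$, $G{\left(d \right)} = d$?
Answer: $- \frac{1362}{55} \approx -24.764$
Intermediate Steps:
$b{\left(v,M \right)} = 1 + \frac{v}{M}$ ($b{\left(v,M \right)} = \frac{v}{M} + 1 = 1 + \frac{v}{M}$)
$r = -5$ ($r = -10 + 5 = -5$)
$P{\left(g,a \right)} = - \frac{122}{5}$ ($P{\left(g,a \right)} = 2 \frac{61}{-5} = 2 \cdot 61 \left(- \frac{1}{5}\right) = 2 \left(- \frac{61}{5}\right) = - \frac{122}{5}$)
$b{\left(-60,44 \right)} + P{\left(-4,G{\left(-1 \right)} \right)} = \frac{44 - 60}{44} - \frac{122}{5} = \frac{1}{44} \left(-16\right) - \frac{122}{5} = - \frac{4}{11} - \frac{122}{5} = - \frac{1362}{55}$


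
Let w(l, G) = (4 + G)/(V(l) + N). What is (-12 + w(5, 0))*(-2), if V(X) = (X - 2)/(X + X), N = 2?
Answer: 472/23 ≈ 20.522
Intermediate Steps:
V(X) = (-2 + X)/(2*X) (V(X) = (-2 + X)/((2*X)) = (-2 + X)*(1/(2*X)) = (-2 + X)/(2*X))
w(l, G) = (4 + G)/(2 + (-2 + l)/(2*l)) (w(l, G) = (4 + G)/((-2 + l)/(2*l) + 2) = (4 + G)/(2 + (-2 + l)/(2*l)))
(-12 + w(5, 0))*(-2) = (-12 + 2*5*(4 + 0)/(-2 + 5*5))*(-2) = (-12 + 2*5*4/(-2 + 25))*(-2) = (-12 + 2*5*4/23)*(-2) = (-12 + 2*5*(1/23)*4)*(-2) = (-12 + 40/23)*(-2) = -236/23*(-2) = 472/23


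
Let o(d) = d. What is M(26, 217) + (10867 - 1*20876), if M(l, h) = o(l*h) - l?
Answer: -4393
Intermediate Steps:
M(l, h) = -l + h*l (M(l, h) = l*h - l = h*l - l = -l + h*l)
M(26, 217) + (10867 - 1*20876) = 26*(-1 + 217) + (10867 - 1*20876) = 26*216 + (10867 - 20876) = 5616 - 10009 = -4393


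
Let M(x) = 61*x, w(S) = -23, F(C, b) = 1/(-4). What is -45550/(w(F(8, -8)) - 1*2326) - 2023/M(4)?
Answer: 6362173/573156 ≈ 11.100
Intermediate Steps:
F(C, b) = -¼
-45550/(w(F(8, -8)) - 1*2326) - 2023/M(4) = -45550/(-23 - 1*2326) - 2023/(61*4) = -45550/(-23 - 2326) - 2023/244 = -45550/(-2349) - 2023*1/244 = -45550*(-1/2349) - 2023/244 = 45550/2349 - 2023/244 = 6362173/573156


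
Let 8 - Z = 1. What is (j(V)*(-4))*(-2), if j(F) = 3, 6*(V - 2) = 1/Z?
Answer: 24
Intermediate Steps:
Z = 7 (Z = 8 - 1*1 = 8 - 1 = 7)
V = 85/42 (V = 2 + (1/6)/7 = 2 + (1/6)*(1/7) = 2 + 1/42 = 85/42 ≈ 2.0238)
(j(V)*(-4))*(-2) = (3*(-4))*(-2) = -12*(-2) = 24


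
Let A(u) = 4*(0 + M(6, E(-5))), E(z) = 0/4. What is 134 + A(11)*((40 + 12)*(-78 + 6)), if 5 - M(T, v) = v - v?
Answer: -74746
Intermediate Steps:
E(z) = 0 (E(z) = 0*(1/4) = 0)
M(T, v) = 5 (M(T, v) = 5 - (v - v) = 5 - 1*0 = 5 + 0 = 5)
A(u) = 20 (A(u) = 4*(0 + 5) = 4*5 = 20)
134 + A(11)*((40 + 12)*(-78 + 6)) = 134 + 20*((40 + 12)*(-78 + 6)) = 134 + 20*(52*(-72)) = 134 + 20*(-3744) = 134 - 74880 = -74746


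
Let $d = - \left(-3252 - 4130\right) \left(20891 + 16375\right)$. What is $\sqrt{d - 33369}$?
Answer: $\sqrt{275064243} \approx 16585.0$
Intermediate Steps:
$d = 275097612$ ($d = - \left(-7382\right) 37266 = \left(-1\right) \left(-275097612\right) = 275097612$)
$\sqrt{d - 33369} = \sqrt{275097612 - 33369} = \sqrt{275064243}$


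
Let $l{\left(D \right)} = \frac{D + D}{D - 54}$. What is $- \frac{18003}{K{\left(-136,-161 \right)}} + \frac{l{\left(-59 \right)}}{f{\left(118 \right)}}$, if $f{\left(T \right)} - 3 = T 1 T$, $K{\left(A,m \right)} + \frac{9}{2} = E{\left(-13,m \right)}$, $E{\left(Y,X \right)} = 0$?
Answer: $\frac{18888159856}{4721253} \approx 4000.7$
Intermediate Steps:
$K{\left(A,m \right)} = - \frac{9}{2}$ ($K{\left(A,m \right)} = - \frac{9}{2} + 0 = - \frac{9}{2}$)
$f{\left(T \right)} = 3 + T^{2}$ ($f{\left(T \right)} = 3 + T 1 T = 3 + T T = 3 + T^{2}$)
$l{\left(D \right)} = \frac{2 D}{-54 + D}$
$- \frac{18003}{K{\left(-136,-161 \right)}} + \frac{l{\left(-59 \right)}}{f{\left(118 \right)}} = - \frac{18003}{- \frac{9}{2}} + \frac{2 \left(-59\right) \frac{1}{-54 - 59}}{3 + 118^{2}} = \left(-18003\right) \left(- \frac{2}{9}\right) + \frac{2 \left(-59\right) \frac{1}{-113}}{3 + 13924} = \frac{12002}{3} + \frac{2 \left(-59\right) \left(- \frac{1}{113}\right)}{13927} = \frac{12002}{3} + \frac{118}{113} \cdot \frac{1}{13927} = \frac{12002}{3} + \frac{118}{1573751} = \frac{18888159856}{4721253}$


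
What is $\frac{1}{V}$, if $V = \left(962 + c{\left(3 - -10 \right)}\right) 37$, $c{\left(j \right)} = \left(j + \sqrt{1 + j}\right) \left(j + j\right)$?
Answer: $\frac{25}{1195766} - \frac{\sqrt{14}}{2391532} \approx 1.9343 \cdot 10^{-5}$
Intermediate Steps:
$c{\left(j \right)} = 2 j \left(j + \sqrt{1 + j}\right)$ ($c{\left(j \right)} = \left(j + \sqrt{1 + j}\right) 2 j = 2 j \left(j + \sqrt{1 + j}\right)$)
$V = 48100 + 962 \sqrt{14}$ ($V = \left(962 + 2 \left(3 - -10\right) \left(\left(3 - -10\right) + \sqrt{1 + \left(3 - -10\right)}\right)\right) 37 = \left(962 + 2 \left(3 + 10\right) \left(\left(3 + 10\right) + \sqrt{1 + \left(3 + 10\right)}\right)\right) 37 = \left(962 + 2 \cdot 13 \left(13 + \sqrt{1 + 13}\right)\right) 37 = \left(962 + 2 \cdot 13 \left(13 + \sqrt{14}\right)\right) 37 = \left(962 + \left(338 + 26 \sqrt{14}\right)\right) 37 = \left(1300 + 26 \sqrt{14}\right) 37 = 48100 + 962 \sqrt{14} \approx 51700.0$)
$\frac{1}{V} = \frac{1}{48100 + 962 \sqrt{14}}$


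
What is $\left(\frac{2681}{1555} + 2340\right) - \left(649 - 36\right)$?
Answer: $\frac{2688166}{1555} \approx 1728.7$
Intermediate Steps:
$\left(\frac{2681}{1555} + 2340\right) - \left(649 - 36\right) = \left(2681 \cdot \frac{1}{1555} + 2340\right) - 613 = \left(\frac{2681}{1555} + 2340\right) - 613 = \frac{3641381}{1555} + \left(-662 + 49\right) = \frac{3641381}{1555} - 613 = \frac{2688166}{1555}$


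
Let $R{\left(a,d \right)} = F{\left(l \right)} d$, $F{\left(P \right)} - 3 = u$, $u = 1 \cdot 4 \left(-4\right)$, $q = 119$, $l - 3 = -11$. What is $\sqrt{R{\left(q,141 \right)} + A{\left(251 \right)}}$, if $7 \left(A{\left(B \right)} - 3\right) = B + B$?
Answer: $\frac{2 i \sqrt{21539}}{7} \approx 41.932 i$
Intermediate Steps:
$l = -8$ ($l = 3 - 11 = -8$)
$A{\left(B \right)} = 3 + \frac{2 B}{7}$ ($A{\left(B \right)} = 3 + \frac{B + B}{7} = 3 + \frac{2 B}{7}$)
$u = -16$ ($u = 4 \left(-4\right) = -16$)
$F{\left(P \right)} = -13$ ($F{\left(P \right)} = 3 - 16 = -13$)
$R{\left(a,d \right)} = - 13 d$
$\sqrt{R{\left(q,141 \right)} + A{\left(251 \right)}} = \sqrt{\left(-13\right) 141 + \left(3 + \frac{2}{7} \cdot 251\right)} = \sqrt{-1833 + \left(3 + \frac{502}{7}\right)} = \sqrt{-1833 + \frac{523}{7}} = \sqrt{- \frac{12308}{7}} = \frac{2 i \sqrt{21539}}{7}$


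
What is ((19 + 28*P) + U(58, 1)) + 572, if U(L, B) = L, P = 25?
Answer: 1349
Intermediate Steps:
((19 + 28*P) + U(58, 1)) + 572 = ((19 + 28*25) + 58) + 572 = ((19 + 700) + 58) + 572 = (719 + 58) + 572 = 777 + 572 = 1349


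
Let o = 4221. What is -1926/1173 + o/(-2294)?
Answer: -3123159/896954 ≈ -3.4820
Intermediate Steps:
-1926/1173 + o/(-2294) = -1926/1173 + 4221/(-2294) = -1926*1/1173 + 4221*(-1/2294) = -642/391 - 4221/2294 = -3123159/896954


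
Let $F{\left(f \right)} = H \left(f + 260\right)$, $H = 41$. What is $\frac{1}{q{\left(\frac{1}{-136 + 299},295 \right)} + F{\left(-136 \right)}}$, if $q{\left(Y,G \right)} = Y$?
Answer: $\frac{163}{828693} \approx 0.0001967$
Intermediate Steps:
$F{\left(f \right)} = 10660 + 41 f$ ($F{\left(f \right)} = 41 \left(f + 260\right) = 41 \left(260 + f\right) = 10660 + 41 f$)
$\frac{1}{q{\left(\frac{1}{-136 + 299},295 \right)} + F{\left(-136 \right)}} = \frac{1}{\frac{1}{-136 + 299} + \left(10660 + 41 \left(-136\right)\right)} = \frac{1}{\frac{1}{163} + \left(10660 - 5576\right)} = \frac{1}{\frac{1}{163} + 5084} = \frac{1}{\frac{828693}{163}} = \frac{163}{828693}$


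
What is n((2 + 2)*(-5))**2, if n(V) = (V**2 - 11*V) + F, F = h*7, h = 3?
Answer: 410881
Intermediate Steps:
F = 21 (F = 3*7 = 21)
n(V) = 21 + V**2 - 11*V (n(V) = (V**2 - 11*V) + 21 = 21 + V**2 - 11*V)
n((2 + 2)*(-5))**2 = (21 + ((2 + 2)*(-5))**2 - 11*(2 + 2)*(-5))**2 = (21 + (4*(-5))**2 - 44*(-5))**2 = (21 + (-20)**2 - 11*(-20))**2 = (21 + 400 + 220)**2 = 641**2 = 410881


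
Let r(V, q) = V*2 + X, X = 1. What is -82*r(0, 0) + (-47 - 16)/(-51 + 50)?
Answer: -19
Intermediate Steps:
r(V, q) = 1 + 2*V (r(V, q) = V*2 + 1 = 2*V + 1 = 1 + 2*V)
-82*r(0, 0) + (-47 - 16)/(-51 + 50) = -82*(1 + 2*0) + (-47 - 16)/(-51 + 50) = -82*(1 + 0) - 63/(-1) = -82*1 - 63*(-1) = -82 + 63 = -19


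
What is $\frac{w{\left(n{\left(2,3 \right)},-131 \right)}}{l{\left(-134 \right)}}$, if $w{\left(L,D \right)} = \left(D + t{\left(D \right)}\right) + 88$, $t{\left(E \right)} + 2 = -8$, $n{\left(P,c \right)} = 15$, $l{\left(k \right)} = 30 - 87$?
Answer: $\frac{53}{57} \approx 0.92982$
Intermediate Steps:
$l{\left(k \right)} = -57$
$t{\left(E \right)} = -10$ ($t{\left(E \right)} = -2 - 8 = -10$)
$w{\left(L,D \right)} = 78 + D$ ($w{\left(L,D \right)} = \left(D - 10\right) + 88 = \left(-10 + D\right) + 88 = 78 + D$)
$\frac{w{\left(n{\left(2,3 \right)},-131 \right)}}{l{\left(-134 \right)}} = \frac{78 - 131}{-57} = \left(-53\right) \left(- \frac{1}{57}\right) = \frac{53}{57}$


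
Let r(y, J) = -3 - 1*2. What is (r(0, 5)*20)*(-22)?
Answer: 2200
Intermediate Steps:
r(y, J) = -5 (r(y, J) = -3 - 2 = -5)
(r(0, 5)*20)*(-22) = -5*20*(-22) = -100*(-22) = 2200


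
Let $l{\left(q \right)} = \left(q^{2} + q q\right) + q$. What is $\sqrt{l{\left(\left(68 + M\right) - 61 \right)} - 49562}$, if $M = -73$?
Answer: $2 i \sqrt{10229} \approx 202.28 i$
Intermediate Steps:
$l{\left(q \right)} = q + 2 q^{2}$ ($l{\left(q \right)} = \left(q^{2} + q^{2}\right) + q = 2 q^{2} + q = q + 2 q^{2}$)
$\sqrt{l{\left(\left(68 + M\right) - 61 \right)} - 49562} = \sqrt{\left(\left(68 - 73\right) - 61\right) \left(1 + 2 \left(\left(68 - 73\right) - 61\right)\right) - 49562} = \sqrt{\left(-5 - 61\right) \left(1 + 2 \left(-5 - 61\right)\right) - 49562} = \sqrt{- 66 \left(1 + 2 \left(-66\right)\right) - 49562} = \sqrt{- 66 \left(1 - 132\right) - 49562} = \sqrt{\left(-66\right) \left(-131\right) - 49562} = \sqrt{8646 - 49562} = \sqrt{-40916} = 2 i \sqrt{10229}$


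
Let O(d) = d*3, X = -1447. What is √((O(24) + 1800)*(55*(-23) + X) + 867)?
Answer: I*√5075997 ≈ 2253.0*I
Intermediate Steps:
O(d) = 3*d
√((O(24) + 1800)*(55*(-23) + X) + 867) = √((3*24 + 1800)*(55*(-23) - 1447) + 867) = √((72 + 1800)*(-1265 - 1447) + 867) = √(1872*(-2712) + 867) = √(-5076864 + 867) = √(-5075997) = I*√5075997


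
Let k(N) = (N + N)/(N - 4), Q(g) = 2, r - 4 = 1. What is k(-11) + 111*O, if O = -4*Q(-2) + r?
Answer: -4973/15 ≈ -331.53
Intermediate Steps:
r = 5 (r = 4 + 1 = 5)
O = -3 (O = -4*2 + 5 = -8 + 5 = -3)
k(N) = 2*N/(-4 + N) (k(N) = (2*N)/(-4 + N) = 2*N/(-4 + N))
k(-11) + 111*O = 2*(-11)/(-4 - 11) + 111*(-3) = 2*(-11)/(-15) - 333 = 2*(-11)*(-1/15) - 333 = 22/15 - 333 = -4973/15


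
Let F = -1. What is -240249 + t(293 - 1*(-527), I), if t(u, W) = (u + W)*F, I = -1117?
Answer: -239952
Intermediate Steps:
t(u, W) = -W - u (t(u, W) = (u + W)*(-1) = (W + u)*(-1) = -W - u)
-240249 + t(293 - 1*(-527), I) = -240249 + (-1*(-1117) - (293 - 1*(-527))) = -240249 + (1117 - (293 + 527)) = -240249 + (1117 - 1*820) = -240249 + (1117 - 820) = -240249 + 297 = -239952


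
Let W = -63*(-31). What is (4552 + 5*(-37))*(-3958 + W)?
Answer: -8755835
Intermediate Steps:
W = 1953
(4552 + 5*(-37))*(-3958 + W) = (4552 + 5*(-37))*(-3958 + 1953) = (4552 - 185)*(-2005) = 4367*(-2005) = -8755835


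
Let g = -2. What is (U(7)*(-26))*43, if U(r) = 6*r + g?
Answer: -44720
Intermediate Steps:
U(r) = -2 + 6*r (U(r) = 6*r - 2 = -2 + 6*r)
(U(7)*(-26))*43 = ((-2 + 6*7)*(-26))*43 = ((-2 + 42)*(-26))*43 = (40*(-26))*43 = -1040*43 = -44720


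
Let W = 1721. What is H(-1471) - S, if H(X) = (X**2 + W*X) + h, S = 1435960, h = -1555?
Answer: -1805265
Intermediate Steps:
H(X) = -1555 + X**2 + 1721*X (H(X) = (X**2 + 1721*X) - 1555 = -1555 + X**2 + 1721*X)
H(-1471) - S = (-1555 + (-1471)**2 + 1721*(-1471)) - 1*1435960 = (-1555 + 2163841 - 2531591) - 1435960 = -369305 - 1435960 = -1805265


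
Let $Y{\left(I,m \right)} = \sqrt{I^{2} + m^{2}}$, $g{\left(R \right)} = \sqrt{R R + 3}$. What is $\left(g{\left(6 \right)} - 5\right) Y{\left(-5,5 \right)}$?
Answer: $5 \sqrt{2} \left(-5 + \sqrt{39}\right) \approx 8.8035$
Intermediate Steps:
$g{\left(R \right)} = \sqrt{3 + R^{2}}$ ($g{\left(R \right)} = \sqrt{R^{2} + 3} = \sqrt{3 + R^{2}}$)
$\left(g{\left(6 \right)} - 5\right) Y{\left(-5,5 \right)} = \left(\sqrt{3 + 6^{2}} - 5\right) \sqrt{\left(-5\right)^{2} + 5^{2}} = \left(\sqrt{3 + 36} - 5\right) \sqrt{25 + 25} = \left(\sqrt{39} - 5\right) \sqrt{50} = \left(-5 + \sqrt{39}\right) 5 \sqrt{2} = 5 \sqrt{2} \left(-5 + \sqrt{39}\right)$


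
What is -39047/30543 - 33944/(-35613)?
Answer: -117943073/362575953 ≈ -0.32529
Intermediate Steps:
-39047/30543 - 33944/(-35613) = -39047*1/30543 - 33944*(-1/35613) = -39047/30543 + 33944/35613 = -117943073/362575953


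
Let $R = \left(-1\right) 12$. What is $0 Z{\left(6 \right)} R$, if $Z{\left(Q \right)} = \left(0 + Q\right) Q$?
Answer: $0$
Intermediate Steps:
$Z{\left(Q \right)} = Q^{2}$ ($Z{\left(Q \right)} = Q Q = Q^{2}$)
$R = -12$
$0 Z{\left(6 \right)} R = 0 \cdot 6^{2} \left(-12\right) = 0 \cdot 36 \left(-12\right) = 0 \left(-12\right) = 0$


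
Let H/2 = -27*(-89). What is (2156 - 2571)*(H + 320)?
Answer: -2127290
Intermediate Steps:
H = 4806 (H = 2*(-27*(-89)) = 2*2403 = 4806)
(2156 - 2571)*(H + 320) = (2156 - 2571)*(4806 + 320) = -415*5126 = -2127290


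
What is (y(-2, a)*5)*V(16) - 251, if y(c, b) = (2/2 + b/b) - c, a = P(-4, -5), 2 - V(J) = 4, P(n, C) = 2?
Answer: -291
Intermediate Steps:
V(J) = -2 (V(J) = 2 - 1*4 = 2 - 4 = -2)
a = 2
y(c, b) = 2 - c (y(c, b) = (2*(½) + 1) - c = (1 + 1) - c = 2 - c)
(y(-2, a)*5)*V(16) - 251 = ((2 - 1*(-2))*5)*(-2) - 251 = ((2 + 2)*5)*(-2) - 251 = (4*5)*(-2) - 251 = 20*(-2) - 251 = -40 - 251 = -291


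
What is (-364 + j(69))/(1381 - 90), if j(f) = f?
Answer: -295/1291 ≈ -0.22851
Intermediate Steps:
(-364 + j(69))/(1381 - 90) = (-364 + 69)/(1381 - 90) = -295/1291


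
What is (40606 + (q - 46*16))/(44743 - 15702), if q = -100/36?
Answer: 358805/261369 ≈ 1.3728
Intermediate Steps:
q = -25/9 (q = -100*1/36 = -25/9 ≈ -2.7778)
(40606 + (q - 46*16))/(44743 - 15702) = (40606 + (-25/9 - 46*16))/(44743 - 15702) = (40606 + (-25/9 - 736))/29041 = (40606 - 6649/9)*(1/29041) = (358805/9)*(1/29041) = 358805/261369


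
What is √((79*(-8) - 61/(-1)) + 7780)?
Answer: 9*√89 ≈ 84.906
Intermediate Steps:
√((79*(-8) - 61/(-1)) + 7780) = √((-632 - 61*(-1)) + 7780) = √((-632 + 61) + 7780) = √(-571 + 7780) = √7209 = 9*√89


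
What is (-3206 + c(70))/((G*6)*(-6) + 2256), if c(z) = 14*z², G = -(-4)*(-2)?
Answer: 10899/424 ≈ 25.705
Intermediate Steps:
G = -8 (G = -2*4 = -8)
(-3206 + c(70))/((G*6)*(-6) + 2256) = (-3206 + 14*70²)/(-8*6*(-6) + 2256) = (-3206 + 14*4900)/(-48*(-6) + 2256) = (-3206 + 68600)/(288 + 2256) = 65394/2544 = 65394*(1/2544) = 10899/424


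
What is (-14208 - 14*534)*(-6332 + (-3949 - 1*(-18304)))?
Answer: -173970732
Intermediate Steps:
(-14208 - 14*534)*(-6332 + (-3949 - 1*(-18304))) = (-14208 - 7476)*(-6332 + (-3949 + 18304)) = -21684*(-6332 + 14355) = -21684*8023 = -173970732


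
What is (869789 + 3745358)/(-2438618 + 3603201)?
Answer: 4615147/1164583 ≈ 3.9629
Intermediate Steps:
(869789 + 3745358)/(-2438618 + 3603201) = 4615147/1164583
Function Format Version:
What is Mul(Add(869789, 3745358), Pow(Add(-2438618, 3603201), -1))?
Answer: Rational(4615147, 1164583) ≈ 3.9629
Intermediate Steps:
Mul(Add(869789, 3745358), Pow(Add(-2438618, 3603201), -1)) = Mul(4615147, Pow(1164583, -1)) = Mul(4615147, Rational(1, 1164583)) = Rational(4615147, 1164583)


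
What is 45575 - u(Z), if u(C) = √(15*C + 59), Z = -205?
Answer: 45575 - 2*I*√754 ≈ 45575.0 - 54.918*I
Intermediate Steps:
u(C) = √(59 + 15*C)
45575 - u(Z) = 45575 - √(59 + 15*(-205)) = 45575 - √(59 - 3075) = 45575 - √(-3016) = 45575 - 2*I*√754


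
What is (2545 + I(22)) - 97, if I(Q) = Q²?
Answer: 2932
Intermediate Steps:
(2545 + I(22)) - 97 = (2545 + 22²) - 97 = (2545 + 484) - 97 = 3029 - 97 = 2932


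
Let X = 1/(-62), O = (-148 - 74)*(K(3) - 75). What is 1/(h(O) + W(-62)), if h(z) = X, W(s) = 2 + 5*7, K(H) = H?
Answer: 62/2293 ≈ 0.027039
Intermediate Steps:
W(s) = 37 (W(s) = 2 + 35 = 37)
O = 15984 (O = (-148 - 74)*(3 - 75) = -222*(-72) = 15984)
X = -1/62 ≈ -0.016129
h(z) = -1/62
1/(h(O) + W(-62)) = 1/(-1/62 + 37) = 1/(2293/62) = 62/2293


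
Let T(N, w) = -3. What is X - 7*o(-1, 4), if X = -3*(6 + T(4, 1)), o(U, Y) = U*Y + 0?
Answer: 19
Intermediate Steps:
o(U, Y) = U*Y
X = -9 (X = -3*(6 - 3) = -3*3 = -9)
X - 7*o(-1, 4) = -9 - (-7)*4 = -9 - 7*(-4) = -9 + 28 = 19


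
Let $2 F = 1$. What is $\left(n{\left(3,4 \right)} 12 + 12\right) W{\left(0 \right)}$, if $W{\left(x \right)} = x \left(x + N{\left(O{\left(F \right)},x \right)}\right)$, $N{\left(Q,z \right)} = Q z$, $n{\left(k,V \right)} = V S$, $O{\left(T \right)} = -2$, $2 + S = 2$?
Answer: $0$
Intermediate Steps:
$S = 0$ ($S = -2 + 2 = 0$)
$F = \frac{1}{2}$ ($F = \frac{1}{2} \cdot 1 = \frac{1}{2} \approx 0.5$)
$n{\left(k,V \right)} = 0$ ($n{\left(k,V \right)} = V 0 = 0$)
$W{\left(x \right)} = - x^{2}$ ($W{\left(x \right)} = x \left(x - 2 x\right) = x \left(- x\right) = - x^{2}$)
$\left(n{\left(3,4 \right)} 12 + 12\right) W{\left(0 \right)} = \left(0 \cdot 12 + 12\right) \left(- 0^{2}\right) = \left(0 + 12\right) \left(\left(-1\right) 0\right) = 12 \cdot 0 = 0$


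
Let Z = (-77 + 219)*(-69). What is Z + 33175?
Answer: 23377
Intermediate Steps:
Z = -9798 (Z = 142*(-69) = -9798)
Z + 33175 = -9798 + 33175 = 23377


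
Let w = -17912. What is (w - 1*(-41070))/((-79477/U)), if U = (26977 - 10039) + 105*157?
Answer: -774009834/79477 ≈ -9738.8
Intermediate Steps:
U = 33423 (U = 16938 + 16485 = 33423)
(w - 1*(-41070))/((-79477/U)) = (-17912 - 1*(-41070))/((-79477/33423)) = (-17912 + 41070)/((-79477*1/33423)) = 23158/(-79477/33423) = 23158*(-33423/79477) = -774009834/79477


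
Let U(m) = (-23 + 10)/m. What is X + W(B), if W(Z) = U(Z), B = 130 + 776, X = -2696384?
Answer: -2442923917/906 ≈ -2.6964e+6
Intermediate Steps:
B = 906
U(m) = -13/m
W(Z) = -13/Z
X + W(B) = -2696384 - 13/906 = -2442923917/906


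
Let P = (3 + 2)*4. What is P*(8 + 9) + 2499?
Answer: 2839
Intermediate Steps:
P = 20 (P = 5*4 = 20)
P*(8 + 9) + 2499 = 20*(8 + 9) + 2499 = 20*17 + 2499 = 340 + 2499 = 2839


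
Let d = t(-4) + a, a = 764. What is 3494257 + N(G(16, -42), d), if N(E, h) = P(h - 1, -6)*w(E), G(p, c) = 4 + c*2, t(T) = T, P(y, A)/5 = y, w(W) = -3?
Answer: 3482872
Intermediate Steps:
P(y, A) = 5*y
G(p, c) = 4 + 2*c
d = 760 (d = -4 + 764 = 760)
N(E, h) = 15 - 15*h (N(E, h) = (5*(h - 1))*(-3) = (5*(-1 + h))*(-3) = (-5 + 5*h)*(-3) = 15 - 15*h)
3494257 + N(G(16, -42), d) = 3494257 + (15 - 15*760) = 3494257 + (15 - 11400) = 3494257 - 11385 = 3482872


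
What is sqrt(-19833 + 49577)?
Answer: 52*sqrt(11) ≈ 172.46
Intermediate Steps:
sqrt(-19833 + 49577) = sqrt(29744) = 52*sqrt(11)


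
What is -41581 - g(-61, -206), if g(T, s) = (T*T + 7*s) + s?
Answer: -43654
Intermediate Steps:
g(T, s) = T² + 8*s (g(T, s) = (T² + 7*s) + s = T² + 8*s)
-41581 - g(-61, -206) = -41581 - ((-61)² + 8*(-206)) = -41581 - (3721 - 1648) = -41581 - 1*2073 = -41581 - 2073 = -43654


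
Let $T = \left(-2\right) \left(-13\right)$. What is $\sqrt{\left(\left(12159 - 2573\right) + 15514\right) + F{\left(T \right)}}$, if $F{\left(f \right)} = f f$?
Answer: $12 \sqrt{179} \approx 160.55$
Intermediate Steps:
$T = 26$
$F{\left(f \right)} = f^{2}$
$\sqrt{\left(\left(12159 - 2573\right) + 15514\right) + F{\left(T \right)}} = \sqrt{\left(\left(12159 - 2573\right) + 15514\right) + 26^{2}} = \sqrt{\left(\left(12159 - 2573\right) + 15514\right) + 676} = \sqrt{\left(9586 + 15514\right) + 676} = \sqrt{25100 + 676} = \sqrt{25776} = 12 \sqrt{179}$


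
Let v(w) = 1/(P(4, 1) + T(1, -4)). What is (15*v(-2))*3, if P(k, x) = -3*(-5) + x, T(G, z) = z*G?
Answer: 15/4 ≈ 3.7500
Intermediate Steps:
T(G, z) = G*z
P(k, x) = 15 + x
v(w) = 1/12 (v(w) = 1/((15 + 1) + 1*(-4)) = 1/(16 - 4) = 1/12)
(15*v(-2))*3 = (15*(1/12))*3 = (5/4)*3 = 15/4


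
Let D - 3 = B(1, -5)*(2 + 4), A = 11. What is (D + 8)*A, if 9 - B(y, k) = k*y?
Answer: 1045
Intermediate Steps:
B(y, k) = 9 - k*y
D = 87 (D = 3 + (9 - 1*(-5)*1)*(2 + 4) = 3 + (9 + 5)*6 = 3 + 14*6 = 3 + 84 = 87)
(D + 8)*A = (87 + 8)*11 = 95*11 = 1045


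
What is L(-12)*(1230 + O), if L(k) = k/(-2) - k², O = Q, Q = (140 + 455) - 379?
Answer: -199548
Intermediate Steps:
Q = 216 (Q = 595 - 379 = 216)
O = 216
L(k) = -k² - k/2 (L(k) = k*(-½) - k² = -k/2 - k² = -k² - k/2)
L(-12)*(1230 + O) = (-1*(-12)*(½ - 12))*(1230 + 216) = -1*(-12)*(-23/2)*1446 = -138*1446 = -199548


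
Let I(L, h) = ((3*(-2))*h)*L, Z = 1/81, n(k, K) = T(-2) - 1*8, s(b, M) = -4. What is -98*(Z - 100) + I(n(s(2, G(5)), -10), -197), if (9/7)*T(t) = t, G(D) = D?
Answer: -121166/81 ≈ -1495.9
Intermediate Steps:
T(t) = 7*t/9
n(k, K) = -86/9 (n(k, K) = (7/9)*(-2) - 1*8 = -14/9 - 8 = -86/9)
Z = 1/81 ≈ 0.012346
I(L, h) = -6*L*h (I(L, h) = (-6*h)*L = -6*L*h)
-98*(Z - 100) + I(n(s(2, G(5)), -10), -197) = -98*(1/81 - 100) - 6*(-86/9)*(-197) = -98*(-8099/81) - 33884/3 = 793702/81 - 33884/3 = -121166/81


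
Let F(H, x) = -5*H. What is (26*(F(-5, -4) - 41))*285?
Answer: -118560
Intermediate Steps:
(26*(F(-5, -4) - 41))*285 = (26*(-5*(-5) - 41))*285 = (26*(25 - 41))*285 = (26*(-16))*285 = -416*285 = -118560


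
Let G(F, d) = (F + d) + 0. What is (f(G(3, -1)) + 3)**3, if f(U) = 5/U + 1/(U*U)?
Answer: 12167/64 ≈ 190.11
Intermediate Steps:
G(F, d) = F + d
f(U) = U**(-2) + 5/U (f(U) = 5/U + U**(-2) = U**(-2) + 5/U)
(f(G(3, -1)) + 3)**3 = ((1 + 5*(3 - 1))/(3 - 1)**2 + 3)**3 = ((1 + 5*2)/2**2 + 3)**3 = ((1 + 10)/4 + 3)**3 = ((1/4)*11 + 3)**3 = (11/4 + 3)**3 = (23/4)**3 = 12167/64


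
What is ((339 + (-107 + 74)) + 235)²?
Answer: 292681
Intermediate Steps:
((339 + (-107 + 74)) + 235)² = ((339 - 33) + 235)² = (306 + 235)² = 541² = 292681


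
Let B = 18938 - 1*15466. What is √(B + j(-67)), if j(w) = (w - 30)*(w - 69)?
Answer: 2*√4166 ≈ 129.09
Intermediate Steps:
B = 3472 (B = 18938 - 15466 = 3472)
j(w) = (-69 + w)*(-30 + w) (j(w) = (-30 + w)*(-69 + w) = (-69 + w)*(-30 + w))
√(B + j(-67)) = √(3472 + (2070 + (-67)² - 99*(-67))) = √(3472 + (2070 + 4489 + 6633)) = √(3472 + 13192) = √16664 = 2*√4166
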